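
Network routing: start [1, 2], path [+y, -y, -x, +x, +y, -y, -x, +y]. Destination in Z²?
(0, 3)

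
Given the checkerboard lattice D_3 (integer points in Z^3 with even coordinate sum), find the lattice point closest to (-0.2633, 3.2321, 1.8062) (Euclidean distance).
(-1, 3, 2)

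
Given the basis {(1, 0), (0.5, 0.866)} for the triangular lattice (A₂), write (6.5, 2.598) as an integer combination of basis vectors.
5b₁ + 3b₂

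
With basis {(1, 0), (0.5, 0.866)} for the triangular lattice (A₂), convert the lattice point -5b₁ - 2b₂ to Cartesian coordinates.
(-6, -1.732)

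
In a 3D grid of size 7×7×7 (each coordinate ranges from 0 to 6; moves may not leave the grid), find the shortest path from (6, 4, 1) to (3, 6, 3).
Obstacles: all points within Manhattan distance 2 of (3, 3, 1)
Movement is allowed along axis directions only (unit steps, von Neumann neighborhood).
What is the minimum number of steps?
7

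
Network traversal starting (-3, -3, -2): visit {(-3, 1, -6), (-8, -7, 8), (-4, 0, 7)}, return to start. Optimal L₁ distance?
54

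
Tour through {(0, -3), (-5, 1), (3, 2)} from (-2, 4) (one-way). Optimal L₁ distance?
23
(one optimal route: (-2, 4) → (-5, 1) → (0, -3) → (3, 2))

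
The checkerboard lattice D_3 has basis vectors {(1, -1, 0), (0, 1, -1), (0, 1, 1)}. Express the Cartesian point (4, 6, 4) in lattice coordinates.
4b₁ + 3b₂ + 7b₃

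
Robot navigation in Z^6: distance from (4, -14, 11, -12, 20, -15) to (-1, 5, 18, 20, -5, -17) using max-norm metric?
32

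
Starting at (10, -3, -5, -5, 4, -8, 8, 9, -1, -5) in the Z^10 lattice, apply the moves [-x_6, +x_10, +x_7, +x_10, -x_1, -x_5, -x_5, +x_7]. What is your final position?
(9, -3, -5, -5, 2, -9, 10, 9, -1, -3)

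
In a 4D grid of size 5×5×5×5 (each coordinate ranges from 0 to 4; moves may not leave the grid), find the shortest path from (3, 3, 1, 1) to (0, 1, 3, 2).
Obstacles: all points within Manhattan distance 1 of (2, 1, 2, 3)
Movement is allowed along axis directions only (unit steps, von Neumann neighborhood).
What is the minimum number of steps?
8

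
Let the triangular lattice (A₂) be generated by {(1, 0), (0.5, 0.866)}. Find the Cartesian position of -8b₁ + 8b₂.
(-4, 6.928)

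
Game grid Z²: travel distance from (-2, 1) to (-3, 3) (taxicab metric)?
3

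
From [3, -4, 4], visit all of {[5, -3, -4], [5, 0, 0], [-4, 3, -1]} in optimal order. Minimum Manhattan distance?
31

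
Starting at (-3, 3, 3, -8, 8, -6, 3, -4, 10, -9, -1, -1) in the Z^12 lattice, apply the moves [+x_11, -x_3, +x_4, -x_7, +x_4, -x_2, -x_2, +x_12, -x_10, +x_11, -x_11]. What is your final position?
(-3, 1, 2, -6, 8, -6, 2, -4, 10, -10, 0, 0)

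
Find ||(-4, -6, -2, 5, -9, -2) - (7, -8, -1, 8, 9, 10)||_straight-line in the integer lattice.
24.5561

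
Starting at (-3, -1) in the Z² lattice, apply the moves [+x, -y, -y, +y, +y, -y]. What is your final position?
(-2, -2)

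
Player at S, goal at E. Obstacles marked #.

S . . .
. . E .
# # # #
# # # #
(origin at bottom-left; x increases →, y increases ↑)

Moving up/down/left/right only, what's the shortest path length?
3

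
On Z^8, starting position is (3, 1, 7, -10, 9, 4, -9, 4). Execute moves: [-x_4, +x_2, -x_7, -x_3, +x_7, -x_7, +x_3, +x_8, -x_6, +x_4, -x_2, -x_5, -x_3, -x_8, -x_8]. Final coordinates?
(3, 1, 6, -10, 8, 3, -10, 3)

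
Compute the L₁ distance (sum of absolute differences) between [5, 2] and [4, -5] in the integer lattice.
8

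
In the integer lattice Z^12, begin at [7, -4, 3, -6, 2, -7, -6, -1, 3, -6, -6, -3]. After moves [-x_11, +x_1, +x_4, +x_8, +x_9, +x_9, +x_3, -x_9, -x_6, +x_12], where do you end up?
(8, -4, 4, -5, 2, -8, -6, 0, 4, -6, -7, -2)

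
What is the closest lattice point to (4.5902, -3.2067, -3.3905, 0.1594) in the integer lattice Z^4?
(5, -3, -3, 0)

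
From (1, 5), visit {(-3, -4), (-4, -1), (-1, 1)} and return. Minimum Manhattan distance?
28
(one optimal route: (1, 5) → (-3, -4) → (-4, -1) → (-1, 1) → (1, 5))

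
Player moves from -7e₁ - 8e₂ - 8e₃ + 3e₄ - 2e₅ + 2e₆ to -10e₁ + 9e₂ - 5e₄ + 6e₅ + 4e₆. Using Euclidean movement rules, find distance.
22.2261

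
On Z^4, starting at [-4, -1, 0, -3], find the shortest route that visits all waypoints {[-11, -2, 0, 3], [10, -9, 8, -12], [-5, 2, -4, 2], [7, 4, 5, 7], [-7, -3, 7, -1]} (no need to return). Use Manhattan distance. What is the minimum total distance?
111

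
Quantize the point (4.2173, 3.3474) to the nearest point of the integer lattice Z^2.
(4, 3)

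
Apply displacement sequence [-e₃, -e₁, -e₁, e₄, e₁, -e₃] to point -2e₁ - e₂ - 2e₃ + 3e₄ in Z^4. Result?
(-3, -1, -4, 4)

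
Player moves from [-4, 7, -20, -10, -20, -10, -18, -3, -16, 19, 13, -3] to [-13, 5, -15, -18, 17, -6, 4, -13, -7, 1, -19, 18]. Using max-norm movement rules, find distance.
37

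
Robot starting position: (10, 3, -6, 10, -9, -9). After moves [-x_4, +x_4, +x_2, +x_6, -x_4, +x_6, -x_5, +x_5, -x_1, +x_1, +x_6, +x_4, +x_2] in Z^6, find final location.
(10, 5, -6, 10, -9, -6)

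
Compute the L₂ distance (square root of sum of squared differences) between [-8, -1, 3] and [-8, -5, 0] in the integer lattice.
5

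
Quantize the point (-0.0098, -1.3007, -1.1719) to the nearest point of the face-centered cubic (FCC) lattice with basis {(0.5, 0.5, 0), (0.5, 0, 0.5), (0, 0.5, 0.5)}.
(0, -1, -1)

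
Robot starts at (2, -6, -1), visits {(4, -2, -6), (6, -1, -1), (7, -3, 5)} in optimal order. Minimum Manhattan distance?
28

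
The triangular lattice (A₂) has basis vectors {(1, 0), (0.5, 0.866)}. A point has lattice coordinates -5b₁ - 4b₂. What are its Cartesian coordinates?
(-7, -3.464)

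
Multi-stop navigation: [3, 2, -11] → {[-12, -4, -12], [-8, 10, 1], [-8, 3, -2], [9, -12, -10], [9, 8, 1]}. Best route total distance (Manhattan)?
102
(one optimal route: (3, 2, -11) → (9, -12, -10) → (-12, -4, -12) → (-8, 3, -2) → (-8, 10, 1) → (9, 8, 1))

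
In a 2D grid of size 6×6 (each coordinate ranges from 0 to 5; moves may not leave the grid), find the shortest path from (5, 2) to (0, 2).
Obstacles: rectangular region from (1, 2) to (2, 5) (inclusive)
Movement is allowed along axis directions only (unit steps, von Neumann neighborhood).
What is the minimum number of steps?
7
(one shortest path: (5, 2) → (4, 2) → (3, 2) → (3, 1) → (2, 1) → (1, 1) → (0, 1) → (0, 2))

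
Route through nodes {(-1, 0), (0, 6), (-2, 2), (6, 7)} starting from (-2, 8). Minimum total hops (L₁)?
23
(one optimal route: (-2, 8) → (-2, 2) → (-1, 0) → (0, 6) → (6, 7))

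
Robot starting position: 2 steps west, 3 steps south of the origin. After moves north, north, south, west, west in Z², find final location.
(-4, -2)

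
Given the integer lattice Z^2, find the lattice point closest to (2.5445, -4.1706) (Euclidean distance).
(3, -4)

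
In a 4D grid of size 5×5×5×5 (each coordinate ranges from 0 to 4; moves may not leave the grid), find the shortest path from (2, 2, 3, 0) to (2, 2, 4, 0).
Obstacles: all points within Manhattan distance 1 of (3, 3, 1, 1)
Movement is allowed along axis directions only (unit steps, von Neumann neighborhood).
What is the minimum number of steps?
1
(one shortest path: (2, 2, 3, 0) → (2, 2, 4, 0))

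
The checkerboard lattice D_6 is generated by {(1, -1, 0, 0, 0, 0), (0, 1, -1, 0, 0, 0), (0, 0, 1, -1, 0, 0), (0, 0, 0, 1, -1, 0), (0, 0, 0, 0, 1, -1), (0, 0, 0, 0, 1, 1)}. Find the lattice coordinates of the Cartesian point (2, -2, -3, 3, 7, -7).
2b₁ - 3b₃ + 7b₅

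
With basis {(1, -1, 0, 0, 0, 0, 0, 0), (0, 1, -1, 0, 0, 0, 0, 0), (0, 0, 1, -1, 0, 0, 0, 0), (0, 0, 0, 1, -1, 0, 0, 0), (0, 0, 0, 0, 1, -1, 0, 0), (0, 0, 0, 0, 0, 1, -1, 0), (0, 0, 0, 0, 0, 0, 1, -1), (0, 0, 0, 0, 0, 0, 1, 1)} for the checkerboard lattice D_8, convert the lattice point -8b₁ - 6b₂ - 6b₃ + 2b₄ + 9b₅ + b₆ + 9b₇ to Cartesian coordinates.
(-8, 2, 0, 8, 7, -8, 8, -9)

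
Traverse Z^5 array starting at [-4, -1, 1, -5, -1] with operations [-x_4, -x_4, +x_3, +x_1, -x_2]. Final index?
(-3, -2, 2, -7, -1)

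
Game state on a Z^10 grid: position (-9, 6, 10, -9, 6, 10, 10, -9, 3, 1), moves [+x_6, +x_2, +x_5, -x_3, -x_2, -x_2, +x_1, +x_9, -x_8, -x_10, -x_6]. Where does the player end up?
(-8, 5, 9, -9, 7, 10, 10, -10, 4, 0)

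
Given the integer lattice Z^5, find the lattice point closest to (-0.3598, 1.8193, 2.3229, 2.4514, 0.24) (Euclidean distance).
(0, 2, 2, 2, 0)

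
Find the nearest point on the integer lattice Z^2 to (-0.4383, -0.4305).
(0, 0)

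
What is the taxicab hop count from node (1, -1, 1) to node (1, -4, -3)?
7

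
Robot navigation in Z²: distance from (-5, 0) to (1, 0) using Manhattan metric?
6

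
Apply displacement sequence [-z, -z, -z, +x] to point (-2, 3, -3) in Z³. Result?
(-1, 3, -6)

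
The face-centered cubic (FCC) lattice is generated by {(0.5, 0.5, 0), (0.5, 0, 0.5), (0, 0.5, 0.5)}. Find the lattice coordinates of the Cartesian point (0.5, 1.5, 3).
-b₁ + 2b₂ + 4b₃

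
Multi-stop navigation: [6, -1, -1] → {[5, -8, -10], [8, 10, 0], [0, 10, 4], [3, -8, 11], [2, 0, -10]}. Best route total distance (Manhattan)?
86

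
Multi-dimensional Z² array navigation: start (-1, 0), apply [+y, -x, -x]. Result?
(-3, 1)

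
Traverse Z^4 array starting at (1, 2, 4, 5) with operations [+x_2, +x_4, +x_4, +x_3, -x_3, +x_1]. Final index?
(2, 3, 4, 7)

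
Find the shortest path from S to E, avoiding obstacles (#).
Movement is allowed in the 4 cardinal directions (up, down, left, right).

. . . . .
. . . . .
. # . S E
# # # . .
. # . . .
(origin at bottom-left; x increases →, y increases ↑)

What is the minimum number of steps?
1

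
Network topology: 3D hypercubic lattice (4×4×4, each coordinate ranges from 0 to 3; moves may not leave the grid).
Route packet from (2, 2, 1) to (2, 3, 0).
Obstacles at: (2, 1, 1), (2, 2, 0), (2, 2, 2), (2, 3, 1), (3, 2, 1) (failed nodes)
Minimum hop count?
4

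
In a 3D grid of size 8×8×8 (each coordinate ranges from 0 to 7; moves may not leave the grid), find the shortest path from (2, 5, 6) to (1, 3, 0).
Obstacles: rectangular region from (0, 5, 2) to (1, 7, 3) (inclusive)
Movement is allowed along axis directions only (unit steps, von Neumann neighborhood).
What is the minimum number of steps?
9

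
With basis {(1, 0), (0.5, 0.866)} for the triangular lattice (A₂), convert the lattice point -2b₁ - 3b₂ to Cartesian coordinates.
(-3.5, -2.598)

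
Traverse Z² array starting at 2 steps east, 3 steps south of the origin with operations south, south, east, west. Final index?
(2, -5)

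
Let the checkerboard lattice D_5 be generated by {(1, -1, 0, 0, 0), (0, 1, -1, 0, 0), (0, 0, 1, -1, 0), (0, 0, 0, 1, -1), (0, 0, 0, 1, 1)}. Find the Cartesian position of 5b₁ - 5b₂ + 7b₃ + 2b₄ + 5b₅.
(5, -10, 12, 0, 3)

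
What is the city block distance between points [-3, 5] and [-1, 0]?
7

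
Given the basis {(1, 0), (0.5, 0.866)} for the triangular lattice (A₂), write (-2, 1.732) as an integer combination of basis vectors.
-3b₁ + 2b₂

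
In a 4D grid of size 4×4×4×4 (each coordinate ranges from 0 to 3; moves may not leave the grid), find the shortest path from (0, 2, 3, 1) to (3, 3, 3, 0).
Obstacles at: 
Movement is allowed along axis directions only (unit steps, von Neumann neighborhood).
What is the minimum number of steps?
5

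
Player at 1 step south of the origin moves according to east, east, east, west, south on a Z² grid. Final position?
(2, -2)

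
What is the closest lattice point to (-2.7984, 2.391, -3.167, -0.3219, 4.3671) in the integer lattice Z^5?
(-3, 2, -3, 0, 4)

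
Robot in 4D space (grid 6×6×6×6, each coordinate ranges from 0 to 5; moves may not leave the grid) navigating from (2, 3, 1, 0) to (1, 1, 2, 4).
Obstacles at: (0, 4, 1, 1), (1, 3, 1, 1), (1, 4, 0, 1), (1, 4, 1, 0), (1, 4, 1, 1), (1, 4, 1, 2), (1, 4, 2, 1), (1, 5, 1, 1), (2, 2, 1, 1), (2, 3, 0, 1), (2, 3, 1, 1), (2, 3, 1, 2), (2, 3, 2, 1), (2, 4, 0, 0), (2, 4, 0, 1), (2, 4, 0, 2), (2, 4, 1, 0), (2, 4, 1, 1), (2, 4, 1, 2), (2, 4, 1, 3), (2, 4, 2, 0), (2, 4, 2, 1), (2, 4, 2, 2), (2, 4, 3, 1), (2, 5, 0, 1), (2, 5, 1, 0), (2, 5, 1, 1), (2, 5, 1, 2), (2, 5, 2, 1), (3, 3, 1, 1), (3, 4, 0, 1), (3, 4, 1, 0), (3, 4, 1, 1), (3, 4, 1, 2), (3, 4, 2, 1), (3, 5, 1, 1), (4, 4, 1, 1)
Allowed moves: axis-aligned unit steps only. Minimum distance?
8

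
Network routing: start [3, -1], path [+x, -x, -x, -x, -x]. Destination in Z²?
(0, -1)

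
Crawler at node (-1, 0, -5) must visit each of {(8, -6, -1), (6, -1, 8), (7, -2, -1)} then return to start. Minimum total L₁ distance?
56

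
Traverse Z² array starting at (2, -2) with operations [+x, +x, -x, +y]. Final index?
(3, -1)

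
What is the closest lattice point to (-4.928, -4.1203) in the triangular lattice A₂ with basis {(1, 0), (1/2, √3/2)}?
(-4.5, -4.33)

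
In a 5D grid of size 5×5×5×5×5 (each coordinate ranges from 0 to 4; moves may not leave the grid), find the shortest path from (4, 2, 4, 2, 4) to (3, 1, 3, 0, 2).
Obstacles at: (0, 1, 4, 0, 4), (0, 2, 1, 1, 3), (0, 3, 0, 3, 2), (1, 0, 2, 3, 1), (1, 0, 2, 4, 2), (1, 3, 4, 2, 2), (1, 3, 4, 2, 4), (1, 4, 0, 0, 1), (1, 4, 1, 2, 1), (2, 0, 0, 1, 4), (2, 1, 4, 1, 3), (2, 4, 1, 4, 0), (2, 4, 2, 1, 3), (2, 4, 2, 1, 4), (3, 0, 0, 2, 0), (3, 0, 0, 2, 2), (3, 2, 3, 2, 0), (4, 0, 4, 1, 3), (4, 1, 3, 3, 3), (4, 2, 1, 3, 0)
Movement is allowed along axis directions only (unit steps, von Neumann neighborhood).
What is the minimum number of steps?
7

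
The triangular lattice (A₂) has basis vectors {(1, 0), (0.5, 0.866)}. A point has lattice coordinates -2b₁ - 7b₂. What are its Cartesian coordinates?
(-5.5, -6.062)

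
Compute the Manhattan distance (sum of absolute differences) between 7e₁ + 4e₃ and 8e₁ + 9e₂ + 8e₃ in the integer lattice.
14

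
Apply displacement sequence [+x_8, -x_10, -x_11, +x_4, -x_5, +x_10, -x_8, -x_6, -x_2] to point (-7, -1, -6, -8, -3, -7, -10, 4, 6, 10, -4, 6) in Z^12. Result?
(-7, -2, -6, -7, -4, -8, -10, 4, 6, 10, -5, 6)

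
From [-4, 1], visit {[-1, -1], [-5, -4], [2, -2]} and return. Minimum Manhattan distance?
24
(one optimal route: (-4, 1) → (-1, -1) → (2, -2) → (-5, -4) → (-4, 1))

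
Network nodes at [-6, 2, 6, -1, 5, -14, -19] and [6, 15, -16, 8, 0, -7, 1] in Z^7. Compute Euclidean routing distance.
36.7696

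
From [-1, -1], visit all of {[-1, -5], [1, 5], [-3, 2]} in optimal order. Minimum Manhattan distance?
20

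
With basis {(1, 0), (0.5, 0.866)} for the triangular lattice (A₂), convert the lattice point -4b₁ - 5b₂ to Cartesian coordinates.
(-6.5, -4.33)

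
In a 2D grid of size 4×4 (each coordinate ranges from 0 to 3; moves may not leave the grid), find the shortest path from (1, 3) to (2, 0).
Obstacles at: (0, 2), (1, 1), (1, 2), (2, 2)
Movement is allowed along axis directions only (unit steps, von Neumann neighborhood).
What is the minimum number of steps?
6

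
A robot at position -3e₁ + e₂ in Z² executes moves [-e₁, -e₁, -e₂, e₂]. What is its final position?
(-5, 1)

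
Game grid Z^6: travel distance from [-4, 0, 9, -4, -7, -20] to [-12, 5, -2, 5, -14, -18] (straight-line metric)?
18.5472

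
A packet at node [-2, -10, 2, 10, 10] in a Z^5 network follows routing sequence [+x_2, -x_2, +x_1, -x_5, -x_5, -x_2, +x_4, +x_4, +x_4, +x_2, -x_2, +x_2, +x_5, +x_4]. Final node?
(-1, -10, 2, 14, 9)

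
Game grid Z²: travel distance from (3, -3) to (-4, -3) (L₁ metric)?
7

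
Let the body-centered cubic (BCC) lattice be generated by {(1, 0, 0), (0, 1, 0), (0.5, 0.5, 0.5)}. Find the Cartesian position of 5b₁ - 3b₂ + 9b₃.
(9.5, 1.5, 4.5)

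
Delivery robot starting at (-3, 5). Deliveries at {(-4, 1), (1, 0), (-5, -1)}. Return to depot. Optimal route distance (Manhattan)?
24
(one optimal route: (-3, 5) → (-4, 1) → (-5, -1) → (1, 0) → (-3, 5))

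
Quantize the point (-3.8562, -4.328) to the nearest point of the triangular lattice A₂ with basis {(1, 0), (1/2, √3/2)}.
(-3.5, -4.33)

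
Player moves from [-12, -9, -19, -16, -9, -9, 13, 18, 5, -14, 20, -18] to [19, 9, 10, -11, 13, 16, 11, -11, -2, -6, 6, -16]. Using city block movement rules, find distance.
192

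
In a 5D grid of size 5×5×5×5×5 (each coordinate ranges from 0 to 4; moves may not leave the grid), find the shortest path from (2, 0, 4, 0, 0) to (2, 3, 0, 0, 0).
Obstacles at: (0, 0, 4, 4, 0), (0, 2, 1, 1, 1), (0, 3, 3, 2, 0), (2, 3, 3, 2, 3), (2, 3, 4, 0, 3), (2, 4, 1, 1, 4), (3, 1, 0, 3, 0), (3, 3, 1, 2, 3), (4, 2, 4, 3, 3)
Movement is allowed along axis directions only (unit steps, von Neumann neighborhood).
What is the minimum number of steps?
7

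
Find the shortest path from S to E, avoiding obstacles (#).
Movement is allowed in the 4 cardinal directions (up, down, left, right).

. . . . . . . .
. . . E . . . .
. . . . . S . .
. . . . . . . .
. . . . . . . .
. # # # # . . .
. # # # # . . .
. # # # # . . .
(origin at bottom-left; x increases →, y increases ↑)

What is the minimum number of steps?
3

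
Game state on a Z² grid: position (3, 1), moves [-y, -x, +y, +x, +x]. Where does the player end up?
(4, 1)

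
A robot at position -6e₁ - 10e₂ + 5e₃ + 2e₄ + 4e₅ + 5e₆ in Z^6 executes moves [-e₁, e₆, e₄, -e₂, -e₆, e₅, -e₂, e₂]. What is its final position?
(-7, -11, 5, 3, 5, 5)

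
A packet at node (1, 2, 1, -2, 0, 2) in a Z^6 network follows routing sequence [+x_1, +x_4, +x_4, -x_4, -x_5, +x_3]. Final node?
(2, 2, 2, -1, -1, 2)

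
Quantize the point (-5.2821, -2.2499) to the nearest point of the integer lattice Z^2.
(-5, -2)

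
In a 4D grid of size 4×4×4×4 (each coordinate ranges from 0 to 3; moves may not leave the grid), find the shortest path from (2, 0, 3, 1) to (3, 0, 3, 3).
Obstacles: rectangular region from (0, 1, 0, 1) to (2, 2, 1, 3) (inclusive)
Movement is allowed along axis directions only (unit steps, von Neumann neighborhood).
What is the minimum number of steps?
3
(one shortest path: (2, 0, 3, 1) → (3, 0, 3, 1) → (3, 0, 3, 2) → (3, 0, 3, 3))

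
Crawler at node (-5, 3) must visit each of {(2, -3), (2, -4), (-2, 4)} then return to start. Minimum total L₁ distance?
30
(one optimal route: (-5, 3) → (2, -3) → (2, -4) → (-2, 4) → (-5, 3))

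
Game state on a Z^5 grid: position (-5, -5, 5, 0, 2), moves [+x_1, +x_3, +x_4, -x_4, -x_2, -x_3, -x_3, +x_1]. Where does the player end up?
(-3, -6, 4, 0, 2)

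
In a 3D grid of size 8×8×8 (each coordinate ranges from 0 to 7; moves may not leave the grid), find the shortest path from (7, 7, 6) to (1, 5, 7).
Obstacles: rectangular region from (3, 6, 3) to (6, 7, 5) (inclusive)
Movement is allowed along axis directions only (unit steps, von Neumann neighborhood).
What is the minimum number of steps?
9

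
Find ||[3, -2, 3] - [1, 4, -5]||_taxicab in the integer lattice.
16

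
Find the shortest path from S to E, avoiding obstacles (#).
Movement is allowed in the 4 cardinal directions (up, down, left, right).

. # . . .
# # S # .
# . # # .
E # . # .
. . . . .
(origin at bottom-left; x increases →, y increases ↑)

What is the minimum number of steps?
12
(one shortest path: (2, 3) → (2, 4) → (3, 4) → (4, 4) → (4, 3) → (4, 2) → (4, 1) → (4, 0) → (3, 0) → (2, 0) → (1, 0) → (0, 0) → (0, 1))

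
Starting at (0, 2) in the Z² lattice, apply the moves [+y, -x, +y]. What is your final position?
(-1, 4)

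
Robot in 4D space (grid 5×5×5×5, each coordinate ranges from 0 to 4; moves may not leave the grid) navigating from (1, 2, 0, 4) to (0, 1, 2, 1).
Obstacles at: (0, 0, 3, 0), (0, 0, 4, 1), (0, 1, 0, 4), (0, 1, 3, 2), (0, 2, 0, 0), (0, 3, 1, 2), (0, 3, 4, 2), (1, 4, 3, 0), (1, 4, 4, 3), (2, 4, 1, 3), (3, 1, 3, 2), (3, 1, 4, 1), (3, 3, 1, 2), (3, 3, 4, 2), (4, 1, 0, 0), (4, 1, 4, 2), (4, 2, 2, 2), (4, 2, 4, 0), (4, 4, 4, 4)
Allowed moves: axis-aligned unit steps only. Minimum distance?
7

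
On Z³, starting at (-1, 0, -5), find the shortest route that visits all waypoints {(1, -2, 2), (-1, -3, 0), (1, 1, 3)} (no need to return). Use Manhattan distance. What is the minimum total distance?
17
(one optimal route: (-1, 0, -5) → (-1, -3, 0) → (1, -2, 2) → (1, 1, 3))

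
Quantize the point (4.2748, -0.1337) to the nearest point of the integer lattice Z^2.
(4, 0)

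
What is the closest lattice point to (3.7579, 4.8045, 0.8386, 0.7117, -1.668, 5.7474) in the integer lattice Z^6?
(4, 5, 1, 1, -2, 6)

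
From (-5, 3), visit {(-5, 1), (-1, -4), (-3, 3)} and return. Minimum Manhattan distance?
22
(one optimal route: (-5, 3) → (-5, 1) → (-1, -4) → (-3, 3) → (-5, 3))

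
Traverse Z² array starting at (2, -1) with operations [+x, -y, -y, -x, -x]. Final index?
(1, -3)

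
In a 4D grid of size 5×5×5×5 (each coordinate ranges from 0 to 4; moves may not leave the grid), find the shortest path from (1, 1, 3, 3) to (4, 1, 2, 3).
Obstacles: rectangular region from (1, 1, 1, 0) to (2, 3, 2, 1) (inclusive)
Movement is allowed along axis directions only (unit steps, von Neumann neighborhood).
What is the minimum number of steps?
4
(one shortest path: (1, 1, 3, 3) → (2, 1, 3, 3) → (3, 1, 3, 3) → (4, 1, 3, 3) → (4, 1, 2, 3))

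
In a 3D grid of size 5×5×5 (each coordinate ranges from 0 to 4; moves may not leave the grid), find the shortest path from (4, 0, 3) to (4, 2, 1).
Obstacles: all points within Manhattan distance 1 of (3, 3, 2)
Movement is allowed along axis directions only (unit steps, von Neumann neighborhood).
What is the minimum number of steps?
4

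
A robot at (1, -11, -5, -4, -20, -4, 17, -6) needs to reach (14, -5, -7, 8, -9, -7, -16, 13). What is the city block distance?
99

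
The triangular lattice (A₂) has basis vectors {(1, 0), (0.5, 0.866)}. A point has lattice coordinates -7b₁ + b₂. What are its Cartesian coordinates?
(-6.5, 0.866)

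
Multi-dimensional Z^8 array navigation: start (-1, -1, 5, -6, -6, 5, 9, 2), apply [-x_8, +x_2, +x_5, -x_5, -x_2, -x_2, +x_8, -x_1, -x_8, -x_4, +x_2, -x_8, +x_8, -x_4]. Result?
(-2, -1, 5, -8, -6, 5, 9, 1)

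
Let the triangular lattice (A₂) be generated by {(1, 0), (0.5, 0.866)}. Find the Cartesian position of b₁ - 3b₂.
(-0.5, -2.598)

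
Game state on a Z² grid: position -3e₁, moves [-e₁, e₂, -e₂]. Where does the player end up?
(-4, 0)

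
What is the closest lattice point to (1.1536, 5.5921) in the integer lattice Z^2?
(1, 6)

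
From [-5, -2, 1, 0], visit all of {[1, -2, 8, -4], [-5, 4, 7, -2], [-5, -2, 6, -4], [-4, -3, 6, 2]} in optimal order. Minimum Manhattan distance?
39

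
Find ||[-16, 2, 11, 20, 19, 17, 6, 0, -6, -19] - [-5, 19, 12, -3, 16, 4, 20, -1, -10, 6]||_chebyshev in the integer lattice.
25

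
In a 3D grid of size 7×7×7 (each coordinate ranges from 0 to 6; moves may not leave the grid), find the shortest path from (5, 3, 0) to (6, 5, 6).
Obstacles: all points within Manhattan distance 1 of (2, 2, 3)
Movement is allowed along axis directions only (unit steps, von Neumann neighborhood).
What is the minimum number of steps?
9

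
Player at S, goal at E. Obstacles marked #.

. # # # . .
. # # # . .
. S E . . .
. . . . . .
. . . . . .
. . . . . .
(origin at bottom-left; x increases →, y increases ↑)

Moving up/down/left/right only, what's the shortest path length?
1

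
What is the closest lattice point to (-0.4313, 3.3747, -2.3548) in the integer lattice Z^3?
(0, 3, -2)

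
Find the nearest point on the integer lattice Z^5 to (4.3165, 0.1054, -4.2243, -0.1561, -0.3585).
(4, 0, -4, 0, 0)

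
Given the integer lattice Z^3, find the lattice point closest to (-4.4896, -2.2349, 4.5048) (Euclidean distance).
(-4, -2, 5)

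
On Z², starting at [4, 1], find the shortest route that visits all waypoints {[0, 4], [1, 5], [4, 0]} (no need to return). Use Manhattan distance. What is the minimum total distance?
11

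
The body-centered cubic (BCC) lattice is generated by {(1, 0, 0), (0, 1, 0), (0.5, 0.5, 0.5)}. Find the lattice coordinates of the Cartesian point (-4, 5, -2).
-2b₁ + 7b₂ - 4b₃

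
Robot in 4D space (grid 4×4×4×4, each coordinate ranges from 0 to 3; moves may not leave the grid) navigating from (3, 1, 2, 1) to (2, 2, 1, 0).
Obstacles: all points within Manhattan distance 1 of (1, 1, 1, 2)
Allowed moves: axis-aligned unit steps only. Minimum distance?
4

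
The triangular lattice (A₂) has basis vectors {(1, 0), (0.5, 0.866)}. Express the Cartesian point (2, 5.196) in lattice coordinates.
-b₁ + 6b₂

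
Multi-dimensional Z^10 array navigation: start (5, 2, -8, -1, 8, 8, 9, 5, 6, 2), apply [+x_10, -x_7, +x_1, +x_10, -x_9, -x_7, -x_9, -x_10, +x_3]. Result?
(6, 2, -7, -1, 8, 8, 7, 5, 4, 3)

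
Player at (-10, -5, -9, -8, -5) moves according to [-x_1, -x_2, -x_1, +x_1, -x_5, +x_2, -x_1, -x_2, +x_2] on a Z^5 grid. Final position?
(-12, -5, -9, -8, -6)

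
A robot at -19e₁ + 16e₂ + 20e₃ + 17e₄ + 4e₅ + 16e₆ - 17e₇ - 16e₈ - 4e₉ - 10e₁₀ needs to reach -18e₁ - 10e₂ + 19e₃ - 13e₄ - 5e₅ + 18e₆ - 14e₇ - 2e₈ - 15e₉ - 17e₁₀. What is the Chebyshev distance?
30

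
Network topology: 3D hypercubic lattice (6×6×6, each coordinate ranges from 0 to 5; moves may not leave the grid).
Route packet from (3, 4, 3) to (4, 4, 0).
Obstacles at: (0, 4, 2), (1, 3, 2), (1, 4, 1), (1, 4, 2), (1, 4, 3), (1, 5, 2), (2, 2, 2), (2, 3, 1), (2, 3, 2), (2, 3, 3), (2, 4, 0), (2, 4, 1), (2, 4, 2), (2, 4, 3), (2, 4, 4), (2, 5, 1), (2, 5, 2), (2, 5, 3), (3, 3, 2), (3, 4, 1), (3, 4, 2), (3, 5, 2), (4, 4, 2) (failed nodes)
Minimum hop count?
6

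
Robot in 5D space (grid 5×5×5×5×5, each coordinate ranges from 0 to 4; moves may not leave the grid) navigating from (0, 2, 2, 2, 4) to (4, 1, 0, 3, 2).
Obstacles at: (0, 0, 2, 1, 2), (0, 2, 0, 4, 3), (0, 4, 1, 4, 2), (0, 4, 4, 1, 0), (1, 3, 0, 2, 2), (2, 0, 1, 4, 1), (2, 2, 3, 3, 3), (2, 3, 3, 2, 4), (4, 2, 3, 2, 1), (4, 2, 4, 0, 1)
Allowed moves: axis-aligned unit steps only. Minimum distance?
10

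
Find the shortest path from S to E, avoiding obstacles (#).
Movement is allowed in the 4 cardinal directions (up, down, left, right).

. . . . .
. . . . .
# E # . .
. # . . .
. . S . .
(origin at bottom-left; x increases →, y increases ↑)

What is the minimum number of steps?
7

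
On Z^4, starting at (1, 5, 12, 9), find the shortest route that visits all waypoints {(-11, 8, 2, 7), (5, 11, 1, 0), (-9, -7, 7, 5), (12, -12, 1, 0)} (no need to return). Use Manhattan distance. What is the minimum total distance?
112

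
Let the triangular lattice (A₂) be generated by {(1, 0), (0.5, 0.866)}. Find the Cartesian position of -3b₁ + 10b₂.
(2, 8.66)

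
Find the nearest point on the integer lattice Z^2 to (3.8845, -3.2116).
(4, -3)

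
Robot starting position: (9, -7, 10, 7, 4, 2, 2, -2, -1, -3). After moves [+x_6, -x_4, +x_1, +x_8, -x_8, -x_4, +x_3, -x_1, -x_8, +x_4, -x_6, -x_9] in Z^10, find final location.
(9, -7, 11, 6, 4, 2, 2, -3, -2, -3)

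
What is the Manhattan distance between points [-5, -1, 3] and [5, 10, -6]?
30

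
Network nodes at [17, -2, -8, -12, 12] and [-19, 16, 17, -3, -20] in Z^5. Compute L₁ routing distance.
120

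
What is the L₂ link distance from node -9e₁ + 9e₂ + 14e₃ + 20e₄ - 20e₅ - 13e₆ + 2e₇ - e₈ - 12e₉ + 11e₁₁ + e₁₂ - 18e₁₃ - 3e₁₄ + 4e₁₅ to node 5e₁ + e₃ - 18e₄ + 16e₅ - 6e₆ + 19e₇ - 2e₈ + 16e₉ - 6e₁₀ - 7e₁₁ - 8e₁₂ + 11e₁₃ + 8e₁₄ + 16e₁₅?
76.5245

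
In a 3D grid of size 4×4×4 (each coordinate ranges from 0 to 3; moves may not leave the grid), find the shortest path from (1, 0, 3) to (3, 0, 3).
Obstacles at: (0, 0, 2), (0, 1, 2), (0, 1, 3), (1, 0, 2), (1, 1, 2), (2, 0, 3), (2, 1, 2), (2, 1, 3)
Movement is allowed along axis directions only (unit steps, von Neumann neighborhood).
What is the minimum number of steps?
6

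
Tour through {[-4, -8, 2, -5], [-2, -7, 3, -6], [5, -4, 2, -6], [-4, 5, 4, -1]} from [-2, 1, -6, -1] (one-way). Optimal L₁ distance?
51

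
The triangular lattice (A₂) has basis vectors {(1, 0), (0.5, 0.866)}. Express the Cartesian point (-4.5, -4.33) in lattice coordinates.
-2b₁ - 5b₂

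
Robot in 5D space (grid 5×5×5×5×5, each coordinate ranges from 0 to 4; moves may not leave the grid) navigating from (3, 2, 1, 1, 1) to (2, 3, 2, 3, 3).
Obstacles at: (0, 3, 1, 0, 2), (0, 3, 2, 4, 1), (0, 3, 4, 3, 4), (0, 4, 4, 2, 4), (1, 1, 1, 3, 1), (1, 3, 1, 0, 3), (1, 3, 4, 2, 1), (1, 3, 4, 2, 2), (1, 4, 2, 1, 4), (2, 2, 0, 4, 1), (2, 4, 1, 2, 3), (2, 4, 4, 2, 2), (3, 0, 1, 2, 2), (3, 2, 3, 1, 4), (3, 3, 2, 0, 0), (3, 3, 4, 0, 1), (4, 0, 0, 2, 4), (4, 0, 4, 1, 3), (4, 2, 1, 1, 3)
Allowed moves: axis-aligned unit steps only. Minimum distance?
7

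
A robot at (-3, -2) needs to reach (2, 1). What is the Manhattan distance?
8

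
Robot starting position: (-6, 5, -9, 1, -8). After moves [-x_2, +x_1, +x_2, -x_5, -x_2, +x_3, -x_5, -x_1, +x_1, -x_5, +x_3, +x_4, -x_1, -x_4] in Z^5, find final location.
(-6, 4, -7, 1, -11)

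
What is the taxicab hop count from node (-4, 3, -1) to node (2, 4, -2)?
8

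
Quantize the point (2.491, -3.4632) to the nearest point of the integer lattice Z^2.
(2, -3)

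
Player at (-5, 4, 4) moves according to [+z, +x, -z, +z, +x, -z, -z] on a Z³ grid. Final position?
(-3, 4, 3)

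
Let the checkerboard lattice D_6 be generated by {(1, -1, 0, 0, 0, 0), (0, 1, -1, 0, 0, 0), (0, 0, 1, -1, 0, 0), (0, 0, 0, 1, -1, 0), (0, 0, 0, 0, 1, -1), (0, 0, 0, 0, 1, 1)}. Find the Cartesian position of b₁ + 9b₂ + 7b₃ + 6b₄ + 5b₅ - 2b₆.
(1, 8, -2, -1, -3, -7)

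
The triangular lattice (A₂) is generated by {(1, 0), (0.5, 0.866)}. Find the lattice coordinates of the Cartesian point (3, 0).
3b₁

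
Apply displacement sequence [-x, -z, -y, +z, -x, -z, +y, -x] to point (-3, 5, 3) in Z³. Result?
(-6, 5, 2)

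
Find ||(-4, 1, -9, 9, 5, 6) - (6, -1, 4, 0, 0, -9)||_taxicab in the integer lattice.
54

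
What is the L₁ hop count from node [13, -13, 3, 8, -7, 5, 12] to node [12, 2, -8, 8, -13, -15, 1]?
64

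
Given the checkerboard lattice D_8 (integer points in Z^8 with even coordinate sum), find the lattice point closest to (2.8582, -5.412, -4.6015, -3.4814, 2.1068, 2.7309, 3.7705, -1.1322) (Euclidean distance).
(3, -5, -5, -3, 2, 3, 4, -1)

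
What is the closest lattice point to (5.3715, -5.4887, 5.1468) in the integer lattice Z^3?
(5, -5, 5)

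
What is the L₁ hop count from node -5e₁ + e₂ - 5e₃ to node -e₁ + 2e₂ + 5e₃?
15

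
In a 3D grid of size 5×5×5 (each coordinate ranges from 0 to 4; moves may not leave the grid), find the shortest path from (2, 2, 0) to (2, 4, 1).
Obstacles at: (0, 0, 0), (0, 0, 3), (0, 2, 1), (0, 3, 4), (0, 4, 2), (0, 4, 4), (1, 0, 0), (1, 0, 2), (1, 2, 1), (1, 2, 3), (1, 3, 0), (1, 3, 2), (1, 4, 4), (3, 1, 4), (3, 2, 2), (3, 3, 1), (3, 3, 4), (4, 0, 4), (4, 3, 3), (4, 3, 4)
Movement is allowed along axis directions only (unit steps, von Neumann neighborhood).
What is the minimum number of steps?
3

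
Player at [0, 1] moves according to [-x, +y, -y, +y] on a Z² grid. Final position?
(-1, 2)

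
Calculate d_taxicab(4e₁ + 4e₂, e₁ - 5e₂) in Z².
12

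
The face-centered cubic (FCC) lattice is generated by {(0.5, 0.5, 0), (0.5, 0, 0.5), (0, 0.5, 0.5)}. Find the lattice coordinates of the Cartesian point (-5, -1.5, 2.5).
-9b₁ - b₂ + 6b₃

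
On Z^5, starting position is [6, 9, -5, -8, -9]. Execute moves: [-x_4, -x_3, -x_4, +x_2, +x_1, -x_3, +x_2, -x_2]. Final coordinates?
(7, 10, -7, -10, -9)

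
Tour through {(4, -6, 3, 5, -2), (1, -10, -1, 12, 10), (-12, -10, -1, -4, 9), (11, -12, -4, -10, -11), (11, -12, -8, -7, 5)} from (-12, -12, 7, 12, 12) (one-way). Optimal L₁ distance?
155
(one optimal route: (-12, -12, 7, 12, 12) → (-12, -10, -1, -4, 9) → (1, -10, -1, 12, 10) → (4, -6, 3, 5, -2) → (11, -12, -8, -7, 5) → (11, -12, -4, -10, -11))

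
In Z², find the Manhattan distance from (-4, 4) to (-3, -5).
10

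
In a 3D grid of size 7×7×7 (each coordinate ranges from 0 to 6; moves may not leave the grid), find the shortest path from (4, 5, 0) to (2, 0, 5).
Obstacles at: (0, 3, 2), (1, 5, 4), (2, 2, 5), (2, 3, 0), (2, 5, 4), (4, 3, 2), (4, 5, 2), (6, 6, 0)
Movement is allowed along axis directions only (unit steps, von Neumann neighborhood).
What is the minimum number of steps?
12
(one shortest path: (4, 5, 0) → (3, 5, 0) → (2, 5, 0) → (2, 4, 0) → (2, 4, 1) → (2, 3, 1) → (2, 2, 1) → (2, 1, 1) → (2, 0, 1) → (2, 0, 2) → (2, 0, 3) → (2, 0, 4) → (2, 0, 5))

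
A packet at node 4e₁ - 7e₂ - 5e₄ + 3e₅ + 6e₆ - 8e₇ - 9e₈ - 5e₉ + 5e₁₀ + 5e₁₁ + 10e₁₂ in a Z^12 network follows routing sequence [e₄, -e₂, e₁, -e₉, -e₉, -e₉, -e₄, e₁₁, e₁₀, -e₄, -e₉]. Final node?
(5, -8, 0, -6, 3, 6, -8, -9, -9, 6, 6, 10)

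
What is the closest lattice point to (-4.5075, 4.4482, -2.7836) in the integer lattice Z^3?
(-5, 4, -3)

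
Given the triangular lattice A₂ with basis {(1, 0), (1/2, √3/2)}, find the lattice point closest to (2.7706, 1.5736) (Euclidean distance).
(3, 1.732)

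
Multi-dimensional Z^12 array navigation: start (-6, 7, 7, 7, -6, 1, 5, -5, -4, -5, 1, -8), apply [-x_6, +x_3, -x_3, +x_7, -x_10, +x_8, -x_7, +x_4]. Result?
(-6, 7, 7, 8, -6, 0, 5, -4, -4, -6, 1, -8)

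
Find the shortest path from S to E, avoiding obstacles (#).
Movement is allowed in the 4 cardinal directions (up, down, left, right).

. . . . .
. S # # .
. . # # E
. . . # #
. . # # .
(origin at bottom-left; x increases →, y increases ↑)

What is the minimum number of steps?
6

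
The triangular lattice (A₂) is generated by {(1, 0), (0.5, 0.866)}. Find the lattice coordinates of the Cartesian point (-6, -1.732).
-5b₁ - 2b₂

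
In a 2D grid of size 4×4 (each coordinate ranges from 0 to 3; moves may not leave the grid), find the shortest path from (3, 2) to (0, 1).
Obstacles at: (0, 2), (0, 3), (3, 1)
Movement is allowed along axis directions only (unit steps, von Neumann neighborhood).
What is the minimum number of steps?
4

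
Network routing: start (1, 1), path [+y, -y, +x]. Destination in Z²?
(2, 1)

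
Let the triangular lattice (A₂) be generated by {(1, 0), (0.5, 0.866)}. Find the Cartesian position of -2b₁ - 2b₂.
(-3, -1.732)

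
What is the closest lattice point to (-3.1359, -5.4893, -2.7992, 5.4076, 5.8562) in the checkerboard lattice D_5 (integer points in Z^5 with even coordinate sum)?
(-3, -5, -3, 5, 6)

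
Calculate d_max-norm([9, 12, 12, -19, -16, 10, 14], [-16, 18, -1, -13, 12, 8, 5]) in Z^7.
28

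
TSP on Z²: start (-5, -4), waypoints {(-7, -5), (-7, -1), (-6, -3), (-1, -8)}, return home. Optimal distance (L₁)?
26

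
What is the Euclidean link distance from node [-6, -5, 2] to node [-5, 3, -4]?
10.0499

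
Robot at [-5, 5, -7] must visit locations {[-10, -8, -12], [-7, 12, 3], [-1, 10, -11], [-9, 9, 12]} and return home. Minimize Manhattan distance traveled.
114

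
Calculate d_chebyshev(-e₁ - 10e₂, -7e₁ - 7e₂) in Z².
6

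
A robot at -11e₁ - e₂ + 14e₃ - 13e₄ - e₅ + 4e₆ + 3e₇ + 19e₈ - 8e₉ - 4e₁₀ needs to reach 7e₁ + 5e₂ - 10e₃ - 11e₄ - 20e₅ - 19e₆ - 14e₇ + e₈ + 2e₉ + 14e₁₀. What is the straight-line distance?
53.5444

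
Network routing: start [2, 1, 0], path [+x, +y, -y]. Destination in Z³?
(3, 1, 0)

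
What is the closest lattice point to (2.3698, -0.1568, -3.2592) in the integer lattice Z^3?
(2, 0, -3)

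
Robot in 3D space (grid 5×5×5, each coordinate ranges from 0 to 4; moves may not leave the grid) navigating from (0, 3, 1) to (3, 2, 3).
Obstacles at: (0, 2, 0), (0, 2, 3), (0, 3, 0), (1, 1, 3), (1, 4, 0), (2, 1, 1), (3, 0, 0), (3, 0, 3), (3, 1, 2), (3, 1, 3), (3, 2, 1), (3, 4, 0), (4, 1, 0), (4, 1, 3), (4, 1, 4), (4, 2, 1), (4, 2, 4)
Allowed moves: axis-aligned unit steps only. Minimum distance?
6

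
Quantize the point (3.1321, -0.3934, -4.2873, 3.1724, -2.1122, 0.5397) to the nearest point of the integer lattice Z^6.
(3, 0, -4, 3, -2, 1)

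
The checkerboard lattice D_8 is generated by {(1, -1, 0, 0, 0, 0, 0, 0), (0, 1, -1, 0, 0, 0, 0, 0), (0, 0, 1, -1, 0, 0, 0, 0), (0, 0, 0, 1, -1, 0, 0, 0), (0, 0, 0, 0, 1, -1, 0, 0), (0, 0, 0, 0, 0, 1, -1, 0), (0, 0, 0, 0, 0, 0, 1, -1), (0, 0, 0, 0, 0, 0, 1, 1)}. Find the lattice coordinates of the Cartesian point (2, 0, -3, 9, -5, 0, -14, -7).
2b₁ + 2b₂ - b₃ + 8b₄ + 3b₅ + 3b₆ - 2b₇ - 9b₈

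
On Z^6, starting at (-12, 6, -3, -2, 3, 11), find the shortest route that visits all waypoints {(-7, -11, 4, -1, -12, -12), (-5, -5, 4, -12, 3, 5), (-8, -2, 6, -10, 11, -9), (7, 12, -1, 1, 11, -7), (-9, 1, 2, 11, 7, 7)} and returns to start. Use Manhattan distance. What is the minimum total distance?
278
(one optimal route: (-12, 6, -3, -2, 3, 11) → (7, 12, -1, 1, 11, -7) → (-8, -2, 6, -10, 11, -9) → (-7, -11, 4, -1, -12, -12) → (-5, -5, 4, -12, 3, 5) → (-9, 1, 2, 11, 7, 7) → (-12, 6, -3, -2, 3, 11))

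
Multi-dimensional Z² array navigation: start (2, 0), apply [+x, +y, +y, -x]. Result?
(2, 2)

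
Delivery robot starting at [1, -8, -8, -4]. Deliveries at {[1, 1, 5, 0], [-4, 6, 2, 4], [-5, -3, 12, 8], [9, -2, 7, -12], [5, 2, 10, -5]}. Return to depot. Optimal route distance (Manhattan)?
152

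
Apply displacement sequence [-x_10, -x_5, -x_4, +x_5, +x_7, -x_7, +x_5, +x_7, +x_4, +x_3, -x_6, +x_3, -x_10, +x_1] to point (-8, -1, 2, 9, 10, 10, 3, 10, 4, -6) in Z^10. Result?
(-7, -1, 4, 9, 11, 9, 4, 10, 4, -8)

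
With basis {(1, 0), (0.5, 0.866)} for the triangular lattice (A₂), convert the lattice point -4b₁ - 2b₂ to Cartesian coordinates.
(-5, -1.732)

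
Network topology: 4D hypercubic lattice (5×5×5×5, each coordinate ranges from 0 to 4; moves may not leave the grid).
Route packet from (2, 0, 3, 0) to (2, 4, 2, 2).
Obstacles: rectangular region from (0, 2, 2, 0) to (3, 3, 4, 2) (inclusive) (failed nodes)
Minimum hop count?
9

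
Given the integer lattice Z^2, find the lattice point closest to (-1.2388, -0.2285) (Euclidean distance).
(-1, 0)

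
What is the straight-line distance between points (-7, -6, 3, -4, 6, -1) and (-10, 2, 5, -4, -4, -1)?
13.3041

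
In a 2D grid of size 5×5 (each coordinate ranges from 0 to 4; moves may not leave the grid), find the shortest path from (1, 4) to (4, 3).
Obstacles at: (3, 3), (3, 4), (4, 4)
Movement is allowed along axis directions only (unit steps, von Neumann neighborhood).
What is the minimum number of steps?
6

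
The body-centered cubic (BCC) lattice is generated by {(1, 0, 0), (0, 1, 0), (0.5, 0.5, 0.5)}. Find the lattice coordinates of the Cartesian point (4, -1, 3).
b₁ - 4b₂ + 6b₃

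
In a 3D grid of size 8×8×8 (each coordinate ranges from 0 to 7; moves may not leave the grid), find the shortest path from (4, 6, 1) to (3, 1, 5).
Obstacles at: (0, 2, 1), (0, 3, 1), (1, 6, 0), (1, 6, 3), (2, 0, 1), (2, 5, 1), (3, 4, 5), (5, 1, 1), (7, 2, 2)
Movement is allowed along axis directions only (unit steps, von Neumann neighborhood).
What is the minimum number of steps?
10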